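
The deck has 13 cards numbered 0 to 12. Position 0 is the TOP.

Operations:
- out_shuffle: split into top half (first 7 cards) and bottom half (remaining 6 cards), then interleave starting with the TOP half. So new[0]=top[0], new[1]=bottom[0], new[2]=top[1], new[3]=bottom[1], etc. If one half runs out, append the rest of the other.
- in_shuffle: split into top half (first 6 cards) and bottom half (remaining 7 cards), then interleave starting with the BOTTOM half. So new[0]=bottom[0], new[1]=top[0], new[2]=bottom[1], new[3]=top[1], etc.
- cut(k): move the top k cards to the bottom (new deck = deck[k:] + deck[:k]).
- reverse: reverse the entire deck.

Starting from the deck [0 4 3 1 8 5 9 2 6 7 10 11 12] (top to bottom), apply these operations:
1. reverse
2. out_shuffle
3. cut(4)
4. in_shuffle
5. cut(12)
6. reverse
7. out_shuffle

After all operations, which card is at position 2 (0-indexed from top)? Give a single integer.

After op 1 (reverse): [12 11 10 7 6 2 9 5 8 1 3 4 0]
After op 2 (out_shuffle): [12 5 11 8 10 1 7 3 6 4 2 0 9]
After op 3 (cut(4)): [10 1 7 3 6 4 2 0 9 12 5 11 8]
After op 4 (in_shuffle): [2 10 0 1 9 7 12 3 5 6 11 4 8]
After op 5 (cut(12)): [8 2 10 0 1 9 7 12 3 5 6 11 4]
After op 6 (reverse): [4 11 6 5 3 12 7 9 1 0 10 2 8]
After op 7 (out_shuffle): [4 9 11 1 6 0 5 10 3 2 12 8 7]
Position 2: card 11.

Answer: 11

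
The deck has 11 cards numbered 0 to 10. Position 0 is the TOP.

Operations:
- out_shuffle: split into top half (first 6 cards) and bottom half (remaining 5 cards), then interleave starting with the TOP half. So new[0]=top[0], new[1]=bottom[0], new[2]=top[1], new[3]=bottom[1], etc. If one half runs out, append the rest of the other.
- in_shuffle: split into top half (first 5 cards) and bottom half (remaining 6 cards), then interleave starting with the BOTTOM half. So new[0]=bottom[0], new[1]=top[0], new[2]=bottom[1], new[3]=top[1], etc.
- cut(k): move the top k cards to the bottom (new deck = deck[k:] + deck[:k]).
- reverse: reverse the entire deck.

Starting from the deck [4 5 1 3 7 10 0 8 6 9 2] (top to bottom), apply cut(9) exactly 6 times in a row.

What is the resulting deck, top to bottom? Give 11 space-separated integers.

Answer: 2 4 5 1 3 7 10 0 8 6 9

Derivation:
After op 1 (cut(9)): [9 2 4 5 1 3 7 10 0 8 6]
After op 2 (cut(9)): [8 6 9 2 4 5 1 3 7 10 0]
After op 3 (cut(9)): [10 0 8 6 9 2 4 5 1 3 7]
After op 4 (cut(9)): [3 7 10 0 8 6 9 2 4 5 1]
After op 5 (cut(9)): [5 1 3 7 10 0 8 6 9 2 4]
After op 6 (cut(9)): [2 4 5 1 3 7 10 0 8 6 9]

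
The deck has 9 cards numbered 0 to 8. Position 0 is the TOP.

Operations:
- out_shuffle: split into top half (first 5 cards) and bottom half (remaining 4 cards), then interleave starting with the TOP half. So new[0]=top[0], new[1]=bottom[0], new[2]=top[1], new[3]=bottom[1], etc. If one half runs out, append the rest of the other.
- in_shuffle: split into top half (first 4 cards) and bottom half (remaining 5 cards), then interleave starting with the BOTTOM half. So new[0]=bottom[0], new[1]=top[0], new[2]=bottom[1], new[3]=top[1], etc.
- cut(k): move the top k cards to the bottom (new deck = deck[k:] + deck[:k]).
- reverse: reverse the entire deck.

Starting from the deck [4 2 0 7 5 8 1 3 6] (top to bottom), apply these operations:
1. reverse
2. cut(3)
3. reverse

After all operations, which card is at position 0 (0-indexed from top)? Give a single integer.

After op 1 (reverse): [6 3 1 8 5 7 0 2 4]
After op 2 (cut(3)): [8 5 7 0 2 4 6 3 1]
After op 3 (reverse): [1 3 6 4 2 0 7 5 8]
Position 0: card 1.

Answer: 1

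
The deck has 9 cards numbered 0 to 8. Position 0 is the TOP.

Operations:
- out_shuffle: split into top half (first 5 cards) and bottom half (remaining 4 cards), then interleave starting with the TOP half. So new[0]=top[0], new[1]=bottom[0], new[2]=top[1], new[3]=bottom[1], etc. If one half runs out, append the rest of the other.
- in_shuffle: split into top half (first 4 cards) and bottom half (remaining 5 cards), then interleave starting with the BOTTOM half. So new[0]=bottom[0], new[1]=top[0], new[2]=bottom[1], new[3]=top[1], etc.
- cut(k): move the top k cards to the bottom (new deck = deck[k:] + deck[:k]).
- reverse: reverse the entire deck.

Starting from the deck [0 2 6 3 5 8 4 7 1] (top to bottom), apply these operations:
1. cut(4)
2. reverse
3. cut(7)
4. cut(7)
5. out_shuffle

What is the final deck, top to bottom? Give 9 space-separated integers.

Answer: 7 6 4 2 8 0 5 1 3

Derivation:
After op 1 (cut(4)): [5 8 4 7 1 0 2 6 3]
After op 2 (reverse): [3 6 2 0 1 7 4 8 5]
After op 3 (cut(7)): [8 5 3 6 2 0 1 7 4]
After op 4 (cut(7)): [7 4 8 5 3 6 2 0 1]
After op 5 (out_shuffle): [7 6 4 2 8 0 5 1 3]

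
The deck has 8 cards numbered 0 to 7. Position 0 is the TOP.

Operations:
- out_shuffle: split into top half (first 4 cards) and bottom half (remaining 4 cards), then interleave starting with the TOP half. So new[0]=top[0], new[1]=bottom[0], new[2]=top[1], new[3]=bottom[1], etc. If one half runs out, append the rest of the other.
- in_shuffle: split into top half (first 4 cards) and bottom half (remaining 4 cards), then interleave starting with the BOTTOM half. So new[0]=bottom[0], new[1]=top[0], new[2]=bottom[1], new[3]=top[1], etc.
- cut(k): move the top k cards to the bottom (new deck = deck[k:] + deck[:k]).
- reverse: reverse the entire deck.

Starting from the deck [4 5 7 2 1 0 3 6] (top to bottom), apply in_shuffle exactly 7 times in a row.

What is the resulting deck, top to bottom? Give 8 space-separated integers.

After op 1 (in_shuffle): [1 4 0 5 3 7 6 2]
After op 2 (in_shuffle): [3 1 7 4 6 0 2 5]
After op 3 (in_shuffle): [6 3 0 1 2 7 5 4]
After op 4 (in_shuffle): [2 6 7 3 5 0 4 1]
After op 5 (in_shuffle): [5 2 0 6 4 7 1 3]
After op 6 (in_shuffle): [4 5 7 2 1 0 3 6]
After op 7 (in_shuffle): [1 4 0 5 3 7 6 2]

Answer: 1 4 0 5 3 7 6 2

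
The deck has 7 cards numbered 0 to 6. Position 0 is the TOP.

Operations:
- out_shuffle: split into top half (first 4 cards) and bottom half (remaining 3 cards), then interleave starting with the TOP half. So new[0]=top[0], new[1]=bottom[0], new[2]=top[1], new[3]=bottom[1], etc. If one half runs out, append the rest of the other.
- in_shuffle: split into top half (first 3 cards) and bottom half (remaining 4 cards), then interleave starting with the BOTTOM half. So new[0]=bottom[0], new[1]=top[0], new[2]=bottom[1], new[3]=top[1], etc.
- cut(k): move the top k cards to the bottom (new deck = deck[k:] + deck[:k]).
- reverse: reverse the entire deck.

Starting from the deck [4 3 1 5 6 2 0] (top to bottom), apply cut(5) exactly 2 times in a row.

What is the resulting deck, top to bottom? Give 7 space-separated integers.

Answer: 5 6 2 0 4 3 1

Derivation:
After op 1 (cut(5)): [2 0 4 3 1 5 6]
After op 2 (cut(5)): [5 6 2 0 4 3 1]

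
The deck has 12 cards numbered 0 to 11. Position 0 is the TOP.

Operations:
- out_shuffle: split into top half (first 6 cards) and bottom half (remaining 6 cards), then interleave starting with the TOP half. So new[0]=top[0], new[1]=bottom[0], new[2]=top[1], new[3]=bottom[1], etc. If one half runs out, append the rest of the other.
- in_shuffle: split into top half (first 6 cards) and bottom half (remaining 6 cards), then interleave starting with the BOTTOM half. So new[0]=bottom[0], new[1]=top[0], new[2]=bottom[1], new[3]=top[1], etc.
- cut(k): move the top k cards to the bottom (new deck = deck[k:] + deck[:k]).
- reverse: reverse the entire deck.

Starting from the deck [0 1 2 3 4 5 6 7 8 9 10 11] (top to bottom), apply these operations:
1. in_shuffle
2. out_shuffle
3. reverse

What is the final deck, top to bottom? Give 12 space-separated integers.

Answer: 5 2 11 8 4 1 10 7 3 0 9 6

Derivation:
After op 1 (in_shuffle): [6 0 7 1 8 2 9 3 10 4 11 5]
After op 2 (out_shuffle): [6 9 0 3 7 10 1 4 8 11 2 5]
After op 3 (reverse): [5 2 11 8 4 1 10 7 3 0 9 6]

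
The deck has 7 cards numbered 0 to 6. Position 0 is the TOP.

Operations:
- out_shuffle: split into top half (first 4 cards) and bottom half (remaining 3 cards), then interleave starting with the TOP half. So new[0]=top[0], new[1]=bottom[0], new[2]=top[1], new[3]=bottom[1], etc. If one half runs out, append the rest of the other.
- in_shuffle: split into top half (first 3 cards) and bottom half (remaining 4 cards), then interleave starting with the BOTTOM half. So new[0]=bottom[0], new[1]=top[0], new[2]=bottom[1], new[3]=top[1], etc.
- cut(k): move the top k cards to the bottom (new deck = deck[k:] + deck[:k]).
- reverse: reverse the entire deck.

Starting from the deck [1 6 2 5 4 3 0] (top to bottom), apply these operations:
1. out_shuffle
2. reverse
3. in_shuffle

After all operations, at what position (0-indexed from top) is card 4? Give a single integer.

Answer: 4

Derivation:
After op 1 (out_shuffle): [1 4 6 3 2 0 5]
After op 2 (reverse): [5 0 2 3 6 4 1]
After op 3 (in_shuffle): [3 5 6 0 4 2 1]
Card 4 is at position 4.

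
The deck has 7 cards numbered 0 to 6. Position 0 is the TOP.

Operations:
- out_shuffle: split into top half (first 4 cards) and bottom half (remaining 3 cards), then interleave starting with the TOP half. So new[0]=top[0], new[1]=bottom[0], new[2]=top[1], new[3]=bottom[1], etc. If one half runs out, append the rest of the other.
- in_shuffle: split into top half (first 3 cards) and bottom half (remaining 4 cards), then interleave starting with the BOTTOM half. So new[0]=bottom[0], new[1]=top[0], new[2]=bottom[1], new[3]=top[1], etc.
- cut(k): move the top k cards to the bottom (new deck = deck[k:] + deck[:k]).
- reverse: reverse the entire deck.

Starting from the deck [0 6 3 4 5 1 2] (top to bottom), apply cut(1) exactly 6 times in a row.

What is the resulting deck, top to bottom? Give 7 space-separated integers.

After op 1 (cut(1)): [6 3 4 5 1 2 0]
After op 2 (cut(1)): [3 4 5 1 2 0 6]
After op 3 (cut(1)): [4 5 1 2 0 6 3]
After op 4 (cut(1)): [5 1 2 0 6 3 4]
After op 5 (cut(1)): [1 2 0 6 3 4 5]
After op 6 (cut(1)): [2 0 6 3 4 5 1]

Answer: 2 0 6 3 4 5 1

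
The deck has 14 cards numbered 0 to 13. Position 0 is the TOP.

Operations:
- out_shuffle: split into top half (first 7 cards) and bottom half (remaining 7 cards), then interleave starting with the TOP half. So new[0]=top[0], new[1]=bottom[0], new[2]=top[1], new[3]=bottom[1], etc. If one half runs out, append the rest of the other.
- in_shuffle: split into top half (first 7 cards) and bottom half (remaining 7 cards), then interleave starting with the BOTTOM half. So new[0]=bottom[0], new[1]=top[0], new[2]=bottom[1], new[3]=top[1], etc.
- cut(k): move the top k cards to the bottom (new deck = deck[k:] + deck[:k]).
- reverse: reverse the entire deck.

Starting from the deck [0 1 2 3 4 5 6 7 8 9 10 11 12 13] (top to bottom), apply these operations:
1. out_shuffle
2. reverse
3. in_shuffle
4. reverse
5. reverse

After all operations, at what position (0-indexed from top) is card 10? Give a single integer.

Answer: 13

Derivation:
After op 1 (out_shuffle): [0 7 1 8 2 9 3 10 4 11 5 12 6 13]
After op 2 (reverse): [13 6 12 5 11 4 10 3 9 2 8 1 7 0]
After op 3 (in_shuffle): [3 13 9 6 2 12 8 5 1 11 7 4 0 10]
After op 4 (reverse): [10 0 4 7 11 1 5 8 12 2 6 9 13 3]
After op 5 (reverse): [3 13 9 6 2 12 8 5 1 11 7 4 0 10]
Card 10 is at position 13.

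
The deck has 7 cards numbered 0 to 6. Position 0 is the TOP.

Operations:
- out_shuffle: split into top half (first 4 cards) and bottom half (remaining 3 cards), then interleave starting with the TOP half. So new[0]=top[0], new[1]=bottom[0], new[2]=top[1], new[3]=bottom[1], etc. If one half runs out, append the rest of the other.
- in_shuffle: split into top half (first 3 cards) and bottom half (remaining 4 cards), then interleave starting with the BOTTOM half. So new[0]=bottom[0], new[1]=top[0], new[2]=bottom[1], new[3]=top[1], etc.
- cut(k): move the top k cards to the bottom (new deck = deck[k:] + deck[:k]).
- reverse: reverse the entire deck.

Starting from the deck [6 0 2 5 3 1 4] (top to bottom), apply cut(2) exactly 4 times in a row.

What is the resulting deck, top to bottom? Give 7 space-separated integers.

Answer: 0 2 5 3 1 4 6

Derivation:
After op 1 (cut(2)): [2 5 3 1 4 6 0]
After op 2 (cut(2)): [3 1 4 6 0 2 5]
After op 3 (cut(2)): [4 6 0 2 5 3 1]
After op 4 (cut(2)): [0 2 5 3 1 4 6]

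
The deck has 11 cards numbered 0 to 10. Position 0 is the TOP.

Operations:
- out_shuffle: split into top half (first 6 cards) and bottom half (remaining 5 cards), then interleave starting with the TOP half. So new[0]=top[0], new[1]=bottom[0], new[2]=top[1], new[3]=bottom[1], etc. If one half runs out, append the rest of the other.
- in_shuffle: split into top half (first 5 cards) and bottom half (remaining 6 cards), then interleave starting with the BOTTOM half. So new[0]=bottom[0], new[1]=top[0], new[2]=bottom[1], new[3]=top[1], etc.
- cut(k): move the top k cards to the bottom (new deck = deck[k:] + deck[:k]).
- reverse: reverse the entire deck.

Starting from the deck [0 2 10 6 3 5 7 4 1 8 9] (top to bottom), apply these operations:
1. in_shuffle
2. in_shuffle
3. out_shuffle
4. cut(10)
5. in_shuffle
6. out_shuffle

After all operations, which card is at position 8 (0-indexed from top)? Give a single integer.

After op 1 (in_shuffle): [5 0 7 2 4 10 1 6 8 3 9]
After op 2 (in_shuffle): [10 5 1 0 6 7 8 2 3 4 9]
After op 3 (out_shuffle): [10 8 5 2 1 3 0 4 6 9 7]
After op 4 (cut(10)): [7 10 8 5 2 1 3 0 4 6 9]
After op 5 (in_shuffle): [1 7 3 10 0 8 4 5 6 2 9]
After op 6 (out_shuffle): [1 4 7 5 3 6 10 2 0 9 8]
Position 8: card 0.

Answer: 0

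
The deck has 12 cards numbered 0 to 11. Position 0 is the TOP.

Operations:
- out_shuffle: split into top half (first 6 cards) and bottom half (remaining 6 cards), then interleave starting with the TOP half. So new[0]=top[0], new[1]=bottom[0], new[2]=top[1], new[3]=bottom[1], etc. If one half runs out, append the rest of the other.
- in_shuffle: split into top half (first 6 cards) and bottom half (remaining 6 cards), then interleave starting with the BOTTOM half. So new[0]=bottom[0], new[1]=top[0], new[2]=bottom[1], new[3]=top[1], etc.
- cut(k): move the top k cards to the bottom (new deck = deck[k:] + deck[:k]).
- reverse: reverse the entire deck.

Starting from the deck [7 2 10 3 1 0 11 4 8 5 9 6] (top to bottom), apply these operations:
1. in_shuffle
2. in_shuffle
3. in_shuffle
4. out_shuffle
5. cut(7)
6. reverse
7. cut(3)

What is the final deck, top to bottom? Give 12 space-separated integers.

Answer: 7 5 8 1 4 3 10 6 9 11 0 2

Derivation:
After op 1 (in_shuffle): [11 7 4 2 8 10 5 3 9 1 6 0]
After op 2 (in_shuffle): [5 11 3 7 9 4 1 2 6 8 0 10]
After op 3 (in_shuffle): [1 5 2 11 6 3 8 7 0 9 10 4]
After op 4 (out_shuffle): [1 8 5 7 2 0 11 9 6 10 3 4]
After op 5 (cut(7)): [9 6 10 3 4 1 8 5 7 2 0 11]
After op 6 (reverse): [11 0 2 7 5 8 1 4 3 10 6 9]
After op 7 (cut(3)): [7 5 8 1 4 3 10 6 9 11 0 2]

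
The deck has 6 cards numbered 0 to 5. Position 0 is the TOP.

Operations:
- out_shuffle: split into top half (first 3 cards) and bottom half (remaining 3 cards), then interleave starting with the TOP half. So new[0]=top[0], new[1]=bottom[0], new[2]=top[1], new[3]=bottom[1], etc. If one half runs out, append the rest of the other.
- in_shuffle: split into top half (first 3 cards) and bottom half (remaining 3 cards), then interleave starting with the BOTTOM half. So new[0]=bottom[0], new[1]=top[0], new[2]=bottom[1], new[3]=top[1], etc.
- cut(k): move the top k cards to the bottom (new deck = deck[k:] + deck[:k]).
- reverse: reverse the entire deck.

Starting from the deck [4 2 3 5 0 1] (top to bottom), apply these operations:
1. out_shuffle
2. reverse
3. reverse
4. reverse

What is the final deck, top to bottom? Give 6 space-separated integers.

Answer: 1 3 0 2 5 4

Derivation:
After op 1 (out_shuffle): [4 5 2 0 3 1]
After op 2 (reverse): [1 3 0 2 5 4]
After op 3 (reverse): [4 5 2 0 3 1]
After op 4 (reverse): [1 3 0 2 5 4]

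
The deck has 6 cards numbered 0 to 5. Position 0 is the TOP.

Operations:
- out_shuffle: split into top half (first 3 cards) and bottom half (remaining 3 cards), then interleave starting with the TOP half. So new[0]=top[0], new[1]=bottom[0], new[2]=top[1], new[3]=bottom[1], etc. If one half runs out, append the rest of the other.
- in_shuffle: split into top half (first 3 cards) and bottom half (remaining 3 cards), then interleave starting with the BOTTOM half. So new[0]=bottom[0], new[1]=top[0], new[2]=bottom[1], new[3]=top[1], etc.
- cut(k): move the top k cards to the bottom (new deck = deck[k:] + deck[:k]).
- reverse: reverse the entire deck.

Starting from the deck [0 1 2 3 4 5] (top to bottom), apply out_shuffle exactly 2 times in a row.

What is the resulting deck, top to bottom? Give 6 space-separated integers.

After op 1 (out_shuffle): [0 3 1 4 2 5]
After op 2 (out_shuffle): [0 4 3 2 1 5]

Answer: 0 4 3 2 1 5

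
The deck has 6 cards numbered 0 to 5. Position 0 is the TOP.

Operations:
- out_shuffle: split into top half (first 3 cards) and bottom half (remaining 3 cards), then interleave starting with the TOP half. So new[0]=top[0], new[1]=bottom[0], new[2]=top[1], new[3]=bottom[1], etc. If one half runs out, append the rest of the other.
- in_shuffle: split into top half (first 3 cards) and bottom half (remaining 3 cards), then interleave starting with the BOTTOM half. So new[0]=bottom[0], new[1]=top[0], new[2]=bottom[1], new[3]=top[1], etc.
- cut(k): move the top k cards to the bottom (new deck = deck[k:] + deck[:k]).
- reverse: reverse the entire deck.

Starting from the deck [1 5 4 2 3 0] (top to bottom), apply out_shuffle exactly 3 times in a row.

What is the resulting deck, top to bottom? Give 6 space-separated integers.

After op 1 (out_shuffle): [1 2 5 3 4 0]
After op 2 (out_shuffle): [1 3 2 4 5 0]
After op 3 (out_shuffle): [1 4 3 5 2 0]

Answer: 1 4 3 5 2 0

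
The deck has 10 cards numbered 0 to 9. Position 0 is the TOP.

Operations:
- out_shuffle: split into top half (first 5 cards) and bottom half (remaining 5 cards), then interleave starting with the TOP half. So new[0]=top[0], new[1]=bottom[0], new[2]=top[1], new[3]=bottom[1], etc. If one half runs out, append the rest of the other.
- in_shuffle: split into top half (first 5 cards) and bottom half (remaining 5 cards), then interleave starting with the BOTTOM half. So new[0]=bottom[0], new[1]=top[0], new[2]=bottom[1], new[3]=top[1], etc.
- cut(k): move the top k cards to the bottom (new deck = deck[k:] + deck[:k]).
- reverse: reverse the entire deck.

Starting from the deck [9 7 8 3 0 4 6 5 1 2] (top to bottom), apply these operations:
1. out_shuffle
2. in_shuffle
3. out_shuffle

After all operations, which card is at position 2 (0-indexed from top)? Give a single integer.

Answer: 9

Derivation:
After op 1 (out_shuffle): [9 4 7 6 8 5 3 1 0 2]
After op 2 (in_shuffle): [5 9 3 4 1 7 0 6 2 8]
After op 3 (out_shuffle): [5 7 9 0 3 6 4 2 1 8]
Position 2: card 9.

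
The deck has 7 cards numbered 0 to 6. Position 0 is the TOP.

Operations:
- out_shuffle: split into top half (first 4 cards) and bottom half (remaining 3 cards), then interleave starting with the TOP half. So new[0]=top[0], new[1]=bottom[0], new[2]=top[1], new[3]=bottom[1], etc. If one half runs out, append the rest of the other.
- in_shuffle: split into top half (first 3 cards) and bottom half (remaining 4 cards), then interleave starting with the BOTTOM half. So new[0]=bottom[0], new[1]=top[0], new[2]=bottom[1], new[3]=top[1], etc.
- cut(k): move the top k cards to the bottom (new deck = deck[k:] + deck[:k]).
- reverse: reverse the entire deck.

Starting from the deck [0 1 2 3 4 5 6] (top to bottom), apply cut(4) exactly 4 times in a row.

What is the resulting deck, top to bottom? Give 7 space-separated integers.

After op 1 (cut(4)): [4 5 6 0 1 2 3]
After op 2 (cut(4)): [1 2 3 4 5 6 0]
After op 3 (cut(4)): [5 6 0 1 2 3 4]
After op 4 (cut(4)): [2 3 4 5 6 0 1]

Answer: 2 3 4 5 6 0 1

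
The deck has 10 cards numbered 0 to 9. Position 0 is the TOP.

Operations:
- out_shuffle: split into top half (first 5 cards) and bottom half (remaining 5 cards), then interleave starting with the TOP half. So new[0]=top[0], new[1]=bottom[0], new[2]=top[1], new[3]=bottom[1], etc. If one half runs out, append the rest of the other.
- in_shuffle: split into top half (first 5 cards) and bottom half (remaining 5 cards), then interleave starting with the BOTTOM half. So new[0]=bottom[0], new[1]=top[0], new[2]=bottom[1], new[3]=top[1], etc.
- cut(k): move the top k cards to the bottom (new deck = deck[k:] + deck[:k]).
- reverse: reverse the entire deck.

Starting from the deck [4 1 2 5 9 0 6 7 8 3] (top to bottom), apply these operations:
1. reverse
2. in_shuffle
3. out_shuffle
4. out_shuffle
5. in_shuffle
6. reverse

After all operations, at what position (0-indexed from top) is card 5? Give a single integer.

After op 1 (reverse): [3 8 7 6 0 9 5 2 1 4]
After op 2 (in_shuffle): [9 3 5 8 2 7 1 6 4 0]
After op 3 (out_shuffle): [9 7 3 1 5 6 8 4 2 0]
After op 4 (out_shuffle): [9 6 7 8 3 4 1 2 5 0]
After op 5 (in_shuffle): [4 9 1 6 2 7 5 8 0 3]
After op 6 (reverse): [3 0 8 5 7 2 6 1 9 4]
Card 5 is at position 3.

Answer: 3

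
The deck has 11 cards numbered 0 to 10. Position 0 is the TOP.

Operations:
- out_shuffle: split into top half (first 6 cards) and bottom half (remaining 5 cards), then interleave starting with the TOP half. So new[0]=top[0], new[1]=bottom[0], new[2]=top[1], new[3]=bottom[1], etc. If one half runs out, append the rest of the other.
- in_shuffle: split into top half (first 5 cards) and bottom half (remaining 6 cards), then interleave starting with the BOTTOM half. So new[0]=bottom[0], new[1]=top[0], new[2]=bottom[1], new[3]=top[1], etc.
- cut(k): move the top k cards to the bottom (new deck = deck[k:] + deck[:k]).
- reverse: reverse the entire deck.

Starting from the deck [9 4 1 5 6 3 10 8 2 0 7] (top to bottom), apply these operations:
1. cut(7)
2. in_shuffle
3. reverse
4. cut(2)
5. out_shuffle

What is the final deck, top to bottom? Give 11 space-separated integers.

Answer: 3 1 7 8 6 4 0 10 5 9 2

Derivation:
After op 1 (cut(7)): [8 2 0 7 9 4 1 5 6 3 10]
After op 2 (in_shuffle): [4 8 1 2 5 0 6 7 3 9 10]
After op 3 (reverse): [10 9 3 7 6 0 5 2 1 8 4]
After op 4 (cut(2)): [3 7 6 0 5 2 1 8 4 10 9]
After op 5 (out_shuffle): [3 1 7 8 6 4 0 10 5 9 2]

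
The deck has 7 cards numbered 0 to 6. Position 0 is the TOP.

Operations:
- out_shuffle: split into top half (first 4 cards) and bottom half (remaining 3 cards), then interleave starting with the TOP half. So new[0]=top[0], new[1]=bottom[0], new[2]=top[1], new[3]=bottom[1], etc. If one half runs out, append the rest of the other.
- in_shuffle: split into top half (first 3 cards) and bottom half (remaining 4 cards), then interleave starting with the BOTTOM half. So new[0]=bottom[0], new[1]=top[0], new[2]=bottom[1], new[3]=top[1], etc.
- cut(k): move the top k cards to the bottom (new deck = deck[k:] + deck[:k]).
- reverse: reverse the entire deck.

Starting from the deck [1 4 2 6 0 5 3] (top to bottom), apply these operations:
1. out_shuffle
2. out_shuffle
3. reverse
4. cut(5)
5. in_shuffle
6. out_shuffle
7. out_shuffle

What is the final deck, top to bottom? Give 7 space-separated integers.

After op 1 (out_shuffle): [1 0 4 5 2 3 6]
After op 2 (out_shuffle): [1 2 0 3 4 6 5]
After op 3 (reverse): [5 6 4 3 0 2 1]
After op 4 (cut(5)): [2 1 5 6 4 3 0]
After op 5 (in_shuffle): [6 2 4 1 3 5 0]
After op 6 (out_shuffle): [6 3 2 5 4 0 1]
After op 7 (out_shuffle): [6 4 3 0 2 1 5]

Answer: 6 4 3 0 2 1 5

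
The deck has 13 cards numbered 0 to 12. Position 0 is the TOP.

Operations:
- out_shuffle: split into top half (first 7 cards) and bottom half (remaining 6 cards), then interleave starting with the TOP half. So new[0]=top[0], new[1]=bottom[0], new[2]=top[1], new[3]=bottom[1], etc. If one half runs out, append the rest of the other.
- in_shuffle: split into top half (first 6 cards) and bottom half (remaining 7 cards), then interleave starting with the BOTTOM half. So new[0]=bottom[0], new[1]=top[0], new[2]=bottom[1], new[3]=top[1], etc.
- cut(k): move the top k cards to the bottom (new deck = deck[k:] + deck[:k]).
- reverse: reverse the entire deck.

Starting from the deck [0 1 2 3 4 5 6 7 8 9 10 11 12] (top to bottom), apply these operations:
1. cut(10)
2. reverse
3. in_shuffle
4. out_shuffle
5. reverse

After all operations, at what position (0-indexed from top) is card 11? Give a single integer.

Answer: 5

Derivation:
After op 1 (cut(10)): [10 11 12 0 1 2 3 4 5 6 7 8 9]
After op 2 (reverse): [9 8 7 6 5 4 3 2 1 0 12 11 10]
After op 3 (in_shuffle): [3 9 2 8 1 7 0 6 12 5 11 4 10]
After op 4 (out_shuffle): [3 6 9 12 2 5 8 11 1 4 7 10 0]
After op 5 (reverse): [0 10 7 4 1 11 8 5 2 12 9 6 3]
Card 11 is at position 5.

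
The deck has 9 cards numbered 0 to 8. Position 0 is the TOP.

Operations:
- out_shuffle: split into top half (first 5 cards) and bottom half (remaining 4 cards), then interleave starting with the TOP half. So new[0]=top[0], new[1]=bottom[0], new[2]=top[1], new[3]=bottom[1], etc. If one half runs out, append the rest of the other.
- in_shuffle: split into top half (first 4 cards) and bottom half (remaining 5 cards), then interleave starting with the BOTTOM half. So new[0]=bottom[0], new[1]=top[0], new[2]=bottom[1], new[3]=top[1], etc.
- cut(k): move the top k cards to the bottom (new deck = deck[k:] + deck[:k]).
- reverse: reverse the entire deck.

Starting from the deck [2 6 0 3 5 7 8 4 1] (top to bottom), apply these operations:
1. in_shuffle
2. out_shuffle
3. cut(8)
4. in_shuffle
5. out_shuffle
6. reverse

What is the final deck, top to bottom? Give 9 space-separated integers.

Answer: 3 1 5 2 7 6 8 0 4

Derivation:
After op 1 (in_shuffle): [5 2 7 6 8 0 4 3 1]
After op 2 (out_shuffle): [5 0 2 4 7 3 6 1 8]
After op 3 (cut(8)): [8 5 0 2 4 7 3 6 1]
After op 4 (in_shuffle): [4 8 7 5 3 0 6 2 1]
After op 5 (out_shuffle): [4 0 8 6 7 2 5 1 3]
After op 6 (reverse): [3 1 5 2 7 6 8 0 4]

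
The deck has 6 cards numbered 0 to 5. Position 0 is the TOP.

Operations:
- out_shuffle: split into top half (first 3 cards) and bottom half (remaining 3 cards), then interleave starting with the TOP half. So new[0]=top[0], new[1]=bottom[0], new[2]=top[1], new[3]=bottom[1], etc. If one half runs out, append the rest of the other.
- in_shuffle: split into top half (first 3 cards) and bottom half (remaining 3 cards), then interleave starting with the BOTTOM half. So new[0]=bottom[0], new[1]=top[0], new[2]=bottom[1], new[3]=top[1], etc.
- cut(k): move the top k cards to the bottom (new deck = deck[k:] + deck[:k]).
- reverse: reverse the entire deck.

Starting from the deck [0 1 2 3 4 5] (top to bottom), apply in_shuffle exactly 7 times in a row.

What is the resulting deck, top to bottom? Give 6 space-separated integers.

Answer: 3 0 4 1 5 2

Derivation:
After op 1 (in_shuffle): [3 0 4 1 5 2]
After op 2 (in_shuffle): [1 3 5 0 2 4]
After op 3 (in_shuffle): [0 1 2 3 4 5]
After op 4 (in_shuffle): [3 0 4 1 5 2]
After op 5 (in_shuffle): [1 3 5 0 2 4]
After op 6 (in_shuffle): [0 1 2 3 4 5]
After op 7 (in_shuffle): [3 0 4 1 5 2]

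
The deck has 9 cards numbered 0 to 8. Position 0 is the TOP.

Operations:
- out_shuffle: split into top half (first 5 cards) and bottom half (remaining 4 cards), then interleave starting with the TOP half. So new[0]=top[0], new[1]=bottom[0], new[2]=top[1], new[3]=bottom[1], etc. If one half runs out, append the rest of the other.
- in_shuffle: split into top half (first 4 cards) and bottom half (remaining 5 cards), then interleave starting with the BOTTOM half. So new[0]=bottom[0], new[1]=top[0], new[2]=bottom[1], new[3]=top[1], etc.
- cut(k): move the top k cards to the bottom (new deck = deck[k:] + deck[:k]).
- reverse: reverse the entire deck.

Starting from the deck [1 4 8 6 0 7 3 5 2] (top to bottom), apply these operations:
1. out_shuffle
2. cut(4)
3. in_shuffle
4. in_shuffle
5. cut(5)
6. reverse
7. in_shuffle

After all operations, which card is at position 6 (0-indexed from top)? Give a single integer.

After op 1 (out_shuffle): [1 7 4 3 8 5 6 2 0]
After op 2 (cut(4)): [8 5 6 2 0 1 7 4 3]
After op 3 (in_shuffle): [0 8 1 5 7 6 4 2 3]
After op 4 (in_shuffle): [7 0 6 8 4 1 2 5 3]
After op 5 (cut(5)): [1 2 5 3 7 0 6 8 4]
After op 6 (reverse): [4 8 6 0 7 3 5 2 1]
After op 7 (in_shuffle): [7 4 3 8 5 6 2 0 1]
Position 6: card 2.

Answer: 2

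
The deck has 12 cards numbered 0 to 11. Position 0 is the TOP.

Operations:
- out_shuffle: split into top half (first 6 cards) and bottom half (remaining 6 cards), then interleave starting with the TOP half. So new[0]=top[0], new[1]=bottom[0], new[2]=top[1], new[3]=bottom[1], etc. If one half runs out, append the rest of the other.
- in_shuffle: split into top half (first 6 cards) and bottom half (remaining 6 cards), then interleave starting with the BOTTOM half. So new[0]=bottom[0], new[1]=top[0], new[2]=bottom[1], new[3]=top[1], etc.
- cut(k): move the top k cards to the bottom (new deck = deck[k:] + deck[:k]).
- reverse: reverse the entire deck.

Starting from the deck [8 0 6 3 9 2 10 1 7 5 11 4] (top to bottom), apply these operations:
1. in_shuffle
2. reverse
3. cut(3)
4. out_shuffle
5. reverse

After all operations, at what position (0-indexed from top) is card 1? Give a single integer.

After op 1 (in_shuffle): [10 8 1 0 7 6 5 3 11 9 4 2]
After op 2 (reverse): [2 4 9 11 3 5 6 7 0 1 8 10]
After op 3 (cut(3)): [11 3 5 6 7 0 1 8 10 2 4 9]
After op 4 (out_shuffle): [11 1 3 8 5 10 6 2 7 4 0 9]
After op 5 (reverse): [9 0 4 7 2 6 10 5 8 3 1 11]
Card 1 is at position 10.

Answer: 10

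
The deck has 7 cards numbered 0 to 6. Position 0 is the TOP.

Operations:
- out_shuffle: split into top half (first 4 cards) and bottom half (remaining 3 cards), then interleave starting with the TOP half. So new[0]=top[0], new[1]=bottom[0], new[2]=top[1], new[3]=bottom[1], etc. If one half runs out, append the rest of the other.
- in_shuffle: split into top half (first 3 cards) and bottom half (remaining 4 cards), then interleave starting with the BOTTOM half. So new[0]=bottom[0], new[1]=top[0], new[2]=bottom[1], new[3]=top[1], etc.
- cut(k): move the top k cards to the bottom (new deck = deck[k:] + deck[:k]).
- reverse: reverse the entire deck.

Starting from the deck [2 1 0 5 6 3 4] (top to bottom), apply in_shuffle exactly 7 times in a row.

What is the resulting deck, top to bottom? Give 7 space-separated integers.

Answer: 5 2 6 1 3 0 4

Derivation:
After op 1 (in_shuffle): [5 2 6 1 3 0 4]
After op 2 (in_shuffle): [1 5 3 2 0 6 4]
After op 3 (in_shuffle): [2 1 0 5 6 3 4]
After op 4 (in_shuffle): [5 2 6 1 3 0 4]
After op 5 (in_shuffle): [1 5 3 2 0 6 4]
After op 6 (in_shuffle): [2 1 0 5 6 3 4]
After op 7 (in_shuffle): [5 2 6 1 3 0 4]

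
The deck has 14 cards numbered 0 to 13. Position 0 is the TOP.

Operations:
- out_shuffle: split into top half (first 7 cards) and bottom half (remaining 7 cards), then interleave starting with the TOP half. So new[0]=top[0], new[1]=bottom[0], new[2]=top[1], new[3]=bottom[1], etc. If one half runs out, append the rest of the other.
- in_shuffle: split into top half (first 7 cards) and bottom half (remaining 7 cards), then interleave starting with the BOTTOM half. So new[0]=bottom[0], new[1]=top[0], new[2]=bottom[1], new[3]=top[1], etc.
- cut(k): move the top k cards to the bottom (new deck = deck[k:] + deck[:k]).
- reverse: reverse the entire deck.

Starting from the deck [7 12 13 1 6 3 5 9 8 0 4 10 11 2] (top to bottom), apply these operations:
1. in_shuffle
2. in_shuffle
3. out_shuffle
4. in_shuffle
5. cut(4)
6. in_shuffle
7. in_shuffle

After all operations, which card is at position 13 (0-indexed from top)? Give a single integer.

Answer: 2

Derivation:
After op 1 (in_shuffle): [9 7 8 12 0 13 4 1 10 6 11 3 2 5]
After op 2 (in_shuffle): [1 9 10 7 6 8 11 12 3 0 2 13 5 4]
After op 3 (out_shuffle): [1 12 9 3 10 0 7 2 6 13 8 5 11 4]
After op 4 (in_shuffle): [2 1 6 12 13 9 8 3 5 10 11 0 4 7]
After op 5 (cut(4)): [13 9 8 3 5 10 11 0 4 7 2 1 6 12]
After op 6 (in_shuffle): [0 13 4 9 7 8 2 3 1 5 6 10 12 11]
After op 7 (in_shuffle): [3 0 1 13 5 4 6 9 10 7 12 8 11 2]
Position 13: card 2.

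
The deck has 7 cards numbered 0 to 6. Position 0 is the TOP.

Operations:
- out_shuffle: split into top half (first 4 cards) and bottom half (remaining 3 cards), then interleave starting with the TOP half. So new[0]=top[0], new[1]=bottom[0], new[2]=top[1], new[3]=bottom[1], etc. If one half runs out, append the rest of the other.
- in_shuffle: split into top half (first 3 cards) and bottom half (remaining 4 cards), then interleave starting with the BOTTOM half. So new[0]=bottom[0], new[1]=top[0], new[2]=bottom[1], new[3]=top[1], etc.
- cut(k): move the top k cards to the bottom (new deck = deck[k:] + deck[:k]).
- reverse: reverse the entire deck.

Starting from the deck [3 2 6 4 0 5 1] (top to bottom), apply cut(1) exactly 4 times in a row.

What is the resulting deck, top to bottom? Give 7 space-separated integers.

After op 1 (cut(1)): [2 6 4 0 5 1 3]
After op 2 (cut(1)): [6 4 0 5 1 3 2]
After op 3 (cut(1)): [4 0 5 1 3 2 6]
After op 4 (cut(1)): [0 5 1 3 2 6 4]

Answer: 0 5 1 3 2 6 4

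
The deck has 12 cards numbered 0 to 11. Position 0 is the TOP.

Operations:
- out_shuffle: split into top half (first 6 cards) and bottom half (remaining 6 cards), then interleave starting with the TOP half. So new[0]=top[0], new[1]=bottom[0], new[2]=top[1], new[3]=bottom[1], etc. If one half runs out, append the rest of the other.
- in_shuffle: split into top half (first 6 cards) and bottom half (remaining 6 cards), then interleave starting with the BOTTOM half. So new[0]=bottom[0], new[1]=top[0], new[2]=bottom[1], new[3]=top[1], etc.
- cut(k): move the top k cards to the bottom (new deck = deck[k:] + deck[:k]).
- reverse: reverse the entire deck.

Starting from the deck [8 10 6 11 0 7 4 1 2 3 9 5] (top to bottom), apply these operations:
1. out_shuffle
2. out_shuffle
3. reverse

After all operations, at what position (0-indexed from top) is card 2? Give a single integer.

Answer: 1

Derivation:
After op 1 (out_shuffle): [8 4 10 1 6 2 11 3 0 9 7 5]
After op 2 (out_shuffle): [8 11 4 3 10 0 1 9 6 7 2 5]
After op 3 (reverse): [5 2 7 6 9 1 0 10 3 4 11 8]
Card 2 is at position 1.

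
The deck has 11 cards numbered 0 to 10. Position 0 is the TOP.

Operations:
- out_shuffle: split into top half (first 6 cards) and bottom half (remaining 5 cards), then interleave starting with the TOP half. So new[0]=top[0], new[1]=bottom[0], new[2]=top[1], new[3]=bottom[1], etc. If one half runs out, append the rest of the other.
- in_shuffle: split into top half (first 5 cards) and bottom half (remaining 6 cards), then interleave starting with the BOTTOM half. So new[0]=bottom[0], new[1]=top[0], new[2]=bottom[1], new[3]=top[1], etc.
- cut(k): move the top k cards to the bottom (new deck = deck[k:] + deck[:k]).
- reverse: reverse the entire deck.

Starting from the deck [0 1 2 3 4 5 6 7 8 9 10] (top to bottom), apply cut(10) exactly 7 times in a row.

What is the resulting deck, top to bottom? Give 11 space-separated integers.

Answer: 4 5 6 7 8 9 10 0 1 2 3

Derivation:
After op 1 (cut(10)): [10 0 1 2 3 4 5 6 7 8 9]
After op 2 (cut(10)): [9 10 0 1 2 3 4 5 6 7 8]
After op 3 (cut(10)): [8 9 10 0 1 2 3 4 5 6 7]
After op 4 (cut(10)): [7 8 9 10 0 1 2 3 4 5 6]
After op 5 (cut(10)): [6 7 8 9 10 0 1 2 3 4 5]
After op 6 (cut(10)): [5 6 7 8 9 10 0 1 2 3 4]
After op 7 (cut(10)): [4 5 6 7 8 9 10 0 1 2 3]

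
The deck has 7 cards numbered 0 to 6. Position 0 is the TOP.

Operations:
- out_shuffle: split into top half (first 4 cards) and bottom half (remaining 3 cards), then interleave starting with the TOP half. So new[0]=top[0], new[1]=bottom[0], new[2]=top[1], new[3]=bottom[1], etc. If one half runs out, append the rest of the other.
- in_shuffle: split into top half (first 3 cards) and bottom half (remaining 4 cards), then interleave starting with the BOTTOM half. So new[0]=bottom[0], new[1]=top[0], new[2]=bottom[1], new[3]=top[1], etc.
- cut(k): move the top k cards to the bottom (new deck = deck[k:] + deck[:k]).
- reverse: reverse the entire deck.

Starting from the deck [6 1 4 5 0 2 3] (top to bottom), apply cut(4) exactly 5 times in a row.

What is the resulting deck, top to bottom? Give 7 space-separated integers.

Answer: 3 6 1 4 5 0 2

Derivation:
After op 1 (cut(4)): [0 2 3 6 1 4 5]
After op 2 (cut(4)): [1 4 5 0 2 3 6]
After op 3 (cut(4)): [2 3 6 1 4 5 0]
After op 4 (cut(4)): [4 5 0 2 3 6 1]
After op 5 (cut(4)): [3 6 1 4 5 0 2]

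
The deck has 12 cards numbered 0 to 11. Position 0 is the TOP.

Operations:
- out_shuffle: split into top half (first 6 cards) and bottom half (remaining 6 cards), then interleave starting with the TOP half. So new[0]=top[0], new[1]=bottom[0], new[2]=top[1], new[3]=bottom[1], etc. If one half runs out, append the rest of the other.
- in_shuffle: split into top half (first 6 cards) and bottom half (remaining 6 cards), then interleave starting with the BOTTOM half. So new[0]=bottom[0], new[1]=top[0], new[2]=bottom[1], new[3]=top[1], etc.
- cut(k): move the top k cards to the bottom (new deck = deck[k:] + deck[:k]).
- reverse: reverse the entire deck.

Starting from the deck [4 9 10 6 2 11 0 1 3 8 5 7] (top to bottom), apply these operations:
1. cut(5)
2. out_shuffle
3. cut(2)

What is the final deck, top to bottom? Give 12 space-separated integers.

Answer: 0 4 1 9 3 10 8 6 5 2 11 7

Derivation:
After op 1 (cut(5)): [11 0 1 3 8 5 7 4 9 10 6 2]
After op 2 (out_shuffle): [11 7 0 4 1 9 3 10 8 6 5 2]
After op 3 (cut(2)): [0 4 1 9 3 10 8 6 5 2 11 7]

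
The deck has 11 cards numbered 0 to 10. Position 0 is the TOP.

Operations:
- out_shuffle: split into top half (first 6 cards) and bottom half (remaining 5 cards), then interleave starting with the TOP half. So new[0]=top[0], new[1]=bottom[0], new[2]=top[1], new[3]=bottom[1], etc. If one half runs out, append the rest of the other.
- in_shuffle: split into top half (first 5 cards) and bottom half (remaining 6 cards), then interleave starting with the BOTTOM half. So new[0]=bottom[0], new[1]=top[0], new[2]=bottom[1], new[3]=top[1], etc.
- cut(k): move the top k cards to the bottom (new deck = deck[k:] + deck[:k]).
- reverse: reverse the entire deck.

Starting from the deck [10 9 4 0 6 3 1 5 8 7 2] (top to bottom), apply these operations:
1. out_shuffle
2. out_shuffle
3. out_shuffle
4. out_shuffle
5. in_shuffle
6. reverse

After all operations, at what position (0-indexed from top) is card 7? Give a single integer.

After op 1 (out_shuffle): [10 1 9 5 4 8 0 7 6 2 3]
After op 2 (out_shuffle): [10 0 1 7 9 6 5 2 4 3 8]
After op 3 (out_shuffle): [10 5 0 2 1 4 7 3 9 8 6]
After op 4 (out_shuffle): [10 7 5 3 0 9 2 8 1 6 4]
After op 5 (in_shuffle): [9 10 2 7 8 5 1 3 6 0 4]
After op 6 (reverse): [4 0 6 3 1 5 8 7 2 10 9]
Card 7 is at position 7.

Answer: 7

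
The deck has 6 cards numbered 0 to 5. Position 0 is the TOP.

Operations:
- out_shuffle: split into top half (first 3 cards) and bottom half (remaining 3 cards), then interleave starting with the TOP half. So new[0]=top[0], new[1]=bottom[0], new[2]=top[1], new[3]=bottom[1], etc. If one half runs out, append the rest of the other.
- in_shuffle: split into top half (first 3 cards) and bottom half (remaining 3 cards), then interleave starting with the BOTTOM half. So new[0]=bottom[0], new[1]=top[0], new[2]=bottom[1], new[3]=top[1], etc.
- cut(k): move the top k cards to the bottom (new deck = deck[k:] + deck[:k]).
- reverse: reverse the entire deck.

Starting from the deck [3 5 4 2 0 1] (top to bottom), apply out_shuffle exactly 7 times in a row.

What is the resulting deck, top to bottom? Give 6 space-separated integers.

Answer: 3 4 0 5 2 1

Derivation:
After op 1 (out_shuffle): [3 2 5 0 4 1]
After op 2 (out_shuffle): [3 0 2 4 5 1]
After op 3 (out_shuffle): [3 4 0 5 2 1]
After op 4 (out_shuffle): [3 5 4 2 0 1]
After op 5 (out_shuffle): [3 2 5 0 4 1]
After op 6 (out_shuffle): [3 0 2 4 5 1]
After op 7 (out_shuffle): [3 4 0 5 2 1]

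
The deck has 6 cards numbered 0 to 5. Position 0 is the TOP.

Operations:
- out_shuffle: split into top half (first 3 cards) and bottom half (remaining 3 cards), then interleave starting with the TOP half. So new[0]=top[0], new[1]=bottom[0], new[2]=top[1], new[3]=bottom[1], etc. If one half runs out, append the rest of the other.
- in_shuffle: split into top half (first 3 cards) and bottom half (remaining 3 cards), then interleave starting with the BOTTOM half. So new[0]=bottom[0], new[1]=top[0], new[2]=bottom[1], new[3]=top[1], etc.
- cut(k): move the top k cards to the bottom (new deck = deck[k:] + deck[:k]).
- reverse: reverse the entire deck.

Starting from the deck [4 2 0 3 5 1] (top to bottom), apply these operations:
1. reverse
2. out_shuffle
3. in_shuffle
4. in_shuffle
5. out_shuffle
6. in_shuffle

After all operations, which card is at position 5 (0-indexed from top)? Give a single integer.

Answer: 2

Derivation:
After op 1 (reverse): [1 5 3 0 2 4]
After op 2 (out_shuffle): [1 0 5 2 3 4]
After op 3 (in_shuffle): [2 1 3 0 4 5]
After op 4 (in_shuffle): [0 2 4 1 5 3]
After op 5 (out_shuffle): [0 1 2 5 4 3]
After op 6 (in_shuffle): [5 0 4 1 3 2]
Position 5: card 2.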